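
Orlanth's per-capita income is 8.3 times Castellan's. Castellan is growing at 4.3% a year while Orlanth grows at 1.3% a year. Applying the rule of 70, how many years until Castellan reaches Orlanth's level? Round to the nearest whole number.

The growth-rate gap is 4.3% − 1.3% = 3 percentage points.
So the ratio between them halves every 70/3 ≈ 23.33 years.
An 8.3 times gap takes log₂(8.3) ≈ 3.05 halvings to close: 3.05 × 23.33 ≈ 71 years.

approximately 71 years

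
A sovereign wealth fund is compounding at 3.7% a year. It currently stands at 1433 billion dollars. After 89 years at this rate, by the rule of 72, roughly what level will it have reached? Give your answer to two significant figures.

Doubling time ≈ 72/3.7 = 19.46 years.
89 years is 89/19.46 ≈ 4.57 doublings, a factor of 2^4.57 ≈ 23.75.
1433 × 23.75 ≈ 34000 billion dollars.

≈ 34000 billion dollars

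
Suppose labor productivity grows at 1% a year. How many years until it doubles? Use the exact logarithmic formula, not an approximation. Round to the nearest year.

70 years

t = ln(2) / ln(1 + 0.01) = 0.6931 / 0.009950 ≈ 69.66.
≈ 70 years.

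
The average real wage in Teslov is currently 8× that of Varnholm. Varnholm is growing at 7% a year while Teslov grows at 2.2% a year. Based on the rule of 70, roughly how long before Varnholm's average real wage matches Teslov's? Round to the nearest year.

about 44 years

The growth-rate gap is 7% − 2.2% = 4.8 percentage points.
So the ratio between them halves every 70/4.8 ≈ 14.58 years.
An 8× gap closes after 3 halvings: 3 × 14.58 ≈ 44 years.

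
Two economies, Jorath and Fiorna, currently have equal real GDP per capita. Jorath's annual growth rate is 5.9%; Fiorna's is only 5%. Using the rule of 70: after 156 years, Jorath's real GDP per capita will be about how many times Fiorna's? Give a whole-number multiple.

around 4 times

Jorath pulls ahead at 0.9 pp per year, so the ratio doubles every 70/0.9 ≈ 77.78 years.
In 156 years that's 2.01 doublings: 2^2.01 ≈ 4.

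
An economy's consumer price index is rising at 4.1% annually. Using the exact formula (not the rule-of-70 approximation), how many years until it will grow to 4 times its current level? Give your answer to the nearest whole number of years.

t = ln(4) / ln(1 + 0.041) = 1.3863 / 0.040182 ≈ 34.50.
≈ 35 years.

35 years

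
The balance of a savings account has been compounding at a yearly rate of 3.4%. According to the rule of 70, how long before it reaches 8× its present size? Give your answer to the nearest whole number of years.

≈ 62 years

At 3.4% it doubles every 70/3.4 ≈ 20.59 years.
8 = 2^3, so 3 doublings → 62 years.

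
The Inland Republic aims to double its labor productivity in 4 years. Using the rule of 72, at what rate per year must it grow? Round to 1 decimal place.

≈ 18.0% per year

72 / 4 ≈ 18.00, so about 18.0% per year.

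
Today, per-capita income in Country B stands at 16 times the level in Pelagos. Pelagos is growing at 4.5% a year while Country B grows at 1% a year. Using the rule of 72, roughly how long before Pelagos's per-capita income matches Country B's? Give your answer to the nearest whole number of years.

≈ 82 years

The growth-rate gap is 4.5% − 1% = 3.5 percentage points.
So the ratio between them halves every 72/3.5 ≈ 20.57 years.
A 16 times gap closes after 4 halvings: 4 × 20.57 ≈ 82 years.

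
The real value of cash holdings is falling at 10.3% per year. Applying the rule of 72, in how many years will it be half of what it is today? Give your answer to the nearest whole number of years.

approximately 7 years

The rule works in reverse for decay: 72/10.3 ≈ 6.99 years to halve.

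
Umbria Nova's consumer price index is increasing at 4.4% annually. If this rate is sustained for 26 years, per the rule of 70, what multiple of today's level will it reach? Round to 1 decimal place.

Doubling time ≈ 70/4.4 = 15.91 years.
26 years / 15.91 ≈ 1.63 doublings → factor 2^1.63 ≈ 3.1.

3.1 times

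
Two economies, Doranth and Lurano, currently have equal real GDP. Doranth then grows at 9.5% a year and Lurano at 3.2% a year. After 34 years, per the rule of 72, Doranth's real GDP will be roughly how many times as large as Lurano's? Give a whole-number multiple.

around 8 times

Rate gap = 9.5% − 3.2% = 6.3 points.
The ratio doubles every 72/6.3 ≈ 11.43 years.
34/11.43 ≈ 2.97 doublings → ratio ≈ 2^2.97 ≈ 8.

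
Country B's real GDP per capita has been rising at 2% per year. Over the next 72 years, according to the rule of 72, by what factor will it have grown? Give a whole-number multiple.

4 times

72/2 ≈ 36.00 years per doubling.
72 years fits 2 doublings: 2^2 = 4.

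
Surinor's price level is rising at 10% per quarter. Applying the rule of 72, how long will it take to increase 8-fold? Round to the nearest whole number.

roughly 22 quarters

Doubling time ≈ 72/10 = 7.20 quarters.
8× is 3 doublings, so 3 × 7.20 ≈ 22 quarters.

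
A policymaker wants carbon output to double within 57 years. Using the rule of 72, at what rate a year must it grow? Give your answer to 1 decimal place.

72 / 57 ≈ 1.26, so about 1.3% a year.

roughly 1.3%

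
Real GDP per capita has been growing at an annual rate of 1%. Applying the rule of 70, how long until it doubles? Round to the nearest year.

70 years

At 1%, doubling takes about 70/1 = 70.00 years.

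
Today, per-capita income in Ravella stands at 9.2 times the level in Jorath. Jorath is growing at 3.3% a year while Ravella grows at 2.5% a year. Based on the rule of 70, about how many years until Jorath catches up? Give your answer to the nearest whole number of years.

about 280 years

What matters is the difference: 0.8 pp.
Rule of 70 on the gap: the ratio halves every 70/0.8 ≈ 87.50 years.
A 9.2 times gap takes log₂(9.2) ≈ 3.20 halvings to close: 3.20 × 87.50 ≈ 280 years.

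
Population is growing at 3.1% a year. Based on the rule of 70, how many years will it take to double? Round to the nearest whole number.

≈ 23 years

At 3.1%, doubling takes about 70/3.1 = 22.58 years.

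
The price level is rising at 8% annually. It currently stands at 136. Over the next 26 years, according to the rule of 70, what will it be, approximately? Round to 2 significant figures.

It doubles every 70/8 ≈ 8.75 years, so 26 years is 2.97 doublings.
2^2.97 ≈ 7.84; 136 × 7.84 ≈ 1100.

≈ 1100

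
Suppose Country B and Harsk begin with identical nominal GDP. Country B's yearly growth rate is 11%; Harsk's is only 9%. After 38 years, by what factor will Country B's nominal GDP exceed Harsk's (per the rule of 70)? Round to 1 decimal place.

roughly 2.1 times

Only the 2-point difference matters.
70/2 ≈ 35.00 years per doubling of the ratio; 38 years gives 1.09 doublings, so ≈ 2.1×.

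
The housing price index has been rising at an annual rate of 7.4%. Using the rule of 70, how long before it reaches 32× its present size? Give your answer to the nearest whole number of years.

Doubling time ≈ 70/7.4 = 9.46 years.
Getting to 32× needs 5 doublings: 5 × 9.46 ≈ 47 years.

roughly 47 years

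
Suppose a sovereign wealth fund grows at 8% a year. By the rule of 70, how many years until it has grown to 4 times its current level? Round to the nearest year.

roughly 18 years

Doubling time ≈ 70/8 = 8.75 years.
Getting to 4× needs 2 doublings: 2 × 8.75 ≈ 18 years.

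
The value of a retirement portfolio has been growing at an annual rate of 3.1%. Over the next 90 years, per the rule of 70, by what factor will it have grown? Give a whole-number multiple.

70/3.1 ≈ 22.58 years per doubling.
90 years fits 4 doublings: 2^4 = 16.

roughly 16 times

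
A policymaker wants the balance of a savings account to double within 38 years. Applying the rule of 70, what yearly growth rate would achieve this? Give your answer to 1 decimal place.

70 / 38 ≈ 1.84, so about 1.8% per year.

roughly 1.8%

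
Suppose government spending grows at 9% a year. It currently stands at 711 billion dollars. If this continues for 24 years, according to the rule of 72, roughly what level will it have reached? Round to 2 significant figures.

It doubles every 72/9 ≈ 8.00 years, so 24 years is 3.00 doublings.
2^3.00 ≈ 8.00; 711 × 8.00 ≈ 5700 billion dollars.

around 5700 billion dollars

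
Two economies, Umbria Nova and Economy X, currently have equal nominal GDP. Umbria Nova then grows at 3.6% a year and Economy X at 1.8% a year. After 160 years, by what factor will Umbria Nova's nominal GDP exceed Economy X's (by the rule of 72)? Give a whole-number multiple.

around 16 times

Only the 1.8-point difference matters.
72/1.8 ≈ 40.00 years per doubling of the ratio; 160 years gives 4.00 doublings, so ≈ 16×.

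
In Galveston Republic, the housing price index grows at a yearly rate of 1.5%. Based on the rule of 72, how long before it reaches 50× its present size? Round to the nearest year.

approximately 271 years

One doubling takes 72/1.5 = 48.00 years.
Reaching 50× takes log₂(50) ≈ 5.64 doublings.
5.64 × 48.00 ≈ 271 years.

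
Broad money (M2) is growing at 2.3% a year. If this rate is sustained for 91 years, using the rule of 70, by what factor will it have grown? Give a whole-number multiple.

At 2.3% one doubling takes ≈ 30.43 years; 91 years is 3 of them, so ×8.

≈ 8 times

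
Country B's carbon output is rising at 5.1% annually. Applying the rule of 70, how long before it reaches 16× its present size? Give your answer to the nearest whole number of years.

≈ 55 years

At 5.1% it doubles every 70/5.1 ≈ 13.73 years.
16× is 4 doublings, so 4 × 13.73 ≈ 55 years.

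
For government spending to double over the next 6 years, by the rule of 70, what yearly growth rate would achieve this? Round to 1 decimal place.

roughly 11.7%

70 / 6 ≈ 11.67, so about 11.7% per year.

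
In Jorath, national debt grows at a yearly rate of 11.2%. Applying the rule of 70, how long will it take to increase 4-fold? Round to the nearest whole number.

Doubling time ≈ 70/11.2 = 6.25 years.
Getting to 4× needs 2 doublings: 2 × 6.25 ≈ 13 years.

≈ 13 years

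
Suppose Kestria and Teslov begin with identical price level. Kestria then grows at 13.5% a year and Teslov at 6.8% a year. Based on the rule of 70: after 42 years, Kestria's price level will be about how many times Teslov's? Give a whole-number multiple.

Rate gap = 13.5% − 6.8% = 6.7 points.
The ratio doubles every 70/6.7 ≈ 10.45 years.
42/10.45 ≈ 4.02 doublings → ratio ≈ 2^4.02 ≈ 16.

about 16 times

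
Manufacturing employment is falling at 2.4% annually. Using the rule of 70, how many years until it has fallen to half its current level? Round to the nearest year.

29 years

Falling at 2.4%, it halves about every 70/2.4 = 29.17 years.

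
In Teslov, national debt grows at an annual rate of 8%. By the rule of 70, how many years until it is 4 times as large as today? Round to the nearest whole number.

18 years

At 8% it doubles every 70/8 ≈ 8.75 years.
4× is 2 doublings, so 2 × 8.75 ≈ 18 years.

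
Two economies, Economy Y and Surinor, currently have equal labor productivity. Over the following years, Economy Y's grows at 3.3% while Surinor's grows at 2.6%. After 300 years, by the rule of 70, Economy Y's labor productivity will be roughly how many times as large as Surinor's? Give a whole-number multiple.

about 8 times

Rate gap = 3.3% − 2.6% = 0.7 points.
The ratio doubles every 70/0.7 ≈ 100.00 years.
300/100.00 ≈ 3.00 doublings → ratio ≈ 2^3.00 ≈ 8.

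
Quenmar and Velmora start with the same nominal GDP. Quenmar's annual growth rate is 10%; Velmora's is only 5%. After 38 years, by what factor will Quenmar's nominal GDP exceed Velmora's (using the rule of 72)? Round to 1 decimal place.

Quenmar pulls ahead at 5 pp per year, so the ratio doubles every 72/5 ≈ 14.40 years.
In 38 years that's 2.64 doublings: 2^2.64 ≈ 6.2.

about 6.2 times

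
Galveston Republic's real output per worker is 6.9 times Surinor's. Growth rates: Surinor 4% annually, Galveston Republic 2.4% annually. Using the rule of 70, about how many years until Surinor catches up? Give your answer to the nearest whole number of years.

Surinor gains on Galveston Republic at 4% − 2.4% = 1.6 points a year.
At that relative rate the gap halves every 70/1.6 ≈ 43.75 years.
A 6.9 times gap takes log₂(6.9) ≈ 2.79 halvings to close: 2.79 × 43.75 ≈ 122 years.

approximately 122 years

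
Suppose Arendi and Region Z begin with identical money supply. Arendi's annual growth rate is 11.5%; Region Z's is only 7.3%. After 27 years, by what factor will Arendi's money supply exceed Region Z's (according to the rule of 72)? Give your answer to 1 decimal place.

around 3.0 times

Arendi pulls ahead at 4.2 pp per year, so the ratio doubles every 72/4.2 ≈ 17.14 years.
In 27 years that's 1.58 doublings: 2^1.58 ≈ 3.0.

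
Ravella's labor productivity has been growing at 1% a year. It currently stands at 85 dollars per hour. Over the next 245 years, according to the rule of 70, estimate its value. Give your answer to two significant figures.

around 960 dollars per hour

It doubles every 70/1 ≈ 70.00 years, so 245 years is 3.50 doublings.
2^3.50 ≈ 11.31; 85 × 11.31 ≈ 960 dollars per hour.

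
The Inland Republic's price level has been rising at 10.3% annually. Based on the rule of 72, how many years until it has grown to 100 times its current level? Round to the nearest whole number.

One doubling takes 72/10.3 = 6.99 years.
Reaching 100× takes log₂(100) ≈ 6.64 doublings.
6.64 × 6.99 ≈ 46 years.

≈ 46 years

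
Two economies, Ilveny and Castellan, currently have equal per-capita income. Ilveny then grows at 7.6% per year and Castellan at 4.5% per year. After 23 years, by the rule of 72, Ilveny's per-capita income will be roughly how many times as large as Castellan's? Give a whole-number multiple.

Rate gap = 7.6% − 4.5% = 3.1 points.
The ratio doubles every 72/3.1 ≈ 23.23 years.
23/23.23 ≈ 0.99 doublings → ratio ≈ 2^0.99 ≈ 2.

approximately 2 times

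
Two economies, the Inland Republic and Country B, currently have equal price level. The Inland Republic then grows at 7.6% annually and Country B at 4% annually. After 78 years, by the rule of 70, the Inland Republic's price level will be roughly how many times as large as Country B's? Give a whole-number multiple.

roughly 16 times

the Inland Republic pulls ahead at 3.6 pp per year, so the ratio doubles every 70/3.6 ≈ 19.44 years.
In 78 years that's 4.01 doublings: 2^4.01 ≈ 16.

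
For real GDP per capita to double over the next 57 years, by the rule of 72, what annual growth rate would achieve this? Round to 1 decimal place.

72 / 57 ≈ 1.26, so about 1.3% annually.

about 1.3%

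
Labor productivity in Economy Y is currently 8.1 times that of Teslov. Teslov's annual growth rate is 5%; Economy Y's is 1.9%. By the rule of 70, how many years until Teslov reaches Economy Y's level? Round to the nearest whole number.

≈ 68 years

What matters is the difference: 3.1 pp.
Rule of 70 on the gap: the ratio halves every 70/3.1 ≈ 22.58 years.
An 8.1 times gap takes log₂(8.1) ≈ 3.02 halvings to close: 3.02 × 22.58 ≈ 68 years.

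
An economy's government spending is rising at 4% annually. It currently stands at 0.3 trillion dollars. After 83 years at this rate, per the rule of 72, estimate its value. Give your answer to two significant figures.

Doubling time ≈ 72/4 = 18.00 years.
83 years is 83/18.00 ≈ 4.61 doublings, a factor of 2^4.61 ≈ 24.42.
0.3 × 24.42 ≈ 7.3 trillion dollars.

≈ 7.3 trillion dollars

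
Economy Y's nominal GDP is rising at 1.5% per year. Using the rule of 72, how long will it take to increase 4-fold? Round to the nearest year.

roughly 96 years

One doubling takes 72/1.5 = 48.00 years.
4× is 2 doublings, so 2 × 48.00 ≈ 96 years.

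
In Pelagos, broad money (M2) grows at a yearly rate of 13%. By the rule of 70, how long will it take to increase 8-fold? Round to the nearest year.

At 13% it doubles every 70/13 ≈ 5.38 years.
8× is 3 doublings, so 3 × 5.38 ≈ 16 years.

≈ 16 years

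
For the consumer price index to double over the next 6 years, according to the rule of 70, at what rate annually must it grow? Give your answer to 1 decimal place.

around 11.7%

70 / 6 ≈ 11.67, so about 11.7% annually.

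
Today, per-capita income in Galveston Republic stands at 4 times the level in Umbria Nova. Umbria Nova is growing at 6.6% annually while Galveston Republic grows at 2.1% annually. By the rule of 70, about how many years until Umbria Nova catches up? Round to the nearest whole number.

What matters is the difference: 4.5 pp.
Rule of 70 on the gap: the ratio halves every 70/4.5 ≈ 15.56 years.
A 4 times gap closes after 2 halvings: 2 × 15.56 ≈ 31 years.

approximately 31 years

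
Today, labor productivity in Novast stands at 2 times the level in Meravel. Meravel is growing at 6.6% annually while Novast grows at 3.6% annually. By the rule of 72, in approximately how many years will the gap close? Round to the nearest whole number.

The growth-rate gap is 6.6% − 3.6% = 3 percentage points.
So the ratio between them halves every 72/3 ≈ 24.00 years.
A 2 times gap closes after 1 halving: 1 × 24.00 ≈ 24 years.

approximately 24 years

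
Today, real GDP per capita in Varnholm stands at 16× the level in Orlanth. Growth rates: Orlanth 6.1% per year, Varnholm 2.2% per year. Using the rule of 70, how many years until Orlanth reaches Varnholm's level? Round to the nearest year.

72 years

The growth-rate gap is 6.1% − 2.2% = 3.9 percentage points.
So the ratio between them halves every 70/3.9 ≈ 17.95 years.
A 16× gap closes after 4 halvings: 4 × 17.95 ≈ 72 years.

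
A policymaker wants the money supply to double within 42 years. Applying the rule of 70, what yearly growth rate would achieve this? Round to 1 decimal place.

about 1.7%

70 / 42 ≈ 1.67, so about 1.7% per year.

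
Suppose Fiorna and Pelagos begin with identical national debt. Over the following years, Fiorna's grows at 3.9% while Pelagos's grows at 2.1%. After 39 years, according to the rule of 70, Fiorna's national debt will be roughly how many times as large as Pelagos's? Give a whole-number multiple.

Only the 1.8-point difference matters.
70/1.8 ≈ 38.89 years per doubling of the ratio; 39 years gives 1.00 doublings, so ≈ 2×.

≈ 2 times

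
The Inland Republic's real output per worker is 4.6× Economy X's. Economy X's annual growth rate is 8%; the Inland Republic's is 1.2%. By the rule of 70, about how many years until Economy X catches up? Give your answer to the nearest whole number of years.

approximately 23 years

The growth-rate gap is 8% − 1.2% = 6.8 percentage points.
So the ratio between them halves every 70/6.8 ≈ 10.29 years.
A 4.6× gap takes log₂(4.6) ≈ 2.20 halvings to close: 2.20 × 10.29 ≈ 23 years.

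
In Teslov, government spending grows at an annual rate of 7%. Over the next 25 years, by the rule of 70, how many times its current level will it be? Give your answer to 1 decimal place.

Doubling time ≈ 70/7 = 10.00 years.
25 years / 10.00 ≈ 2.50 doublings → factor 2^2.50 ≈ 5.7.

approximately 5.7 times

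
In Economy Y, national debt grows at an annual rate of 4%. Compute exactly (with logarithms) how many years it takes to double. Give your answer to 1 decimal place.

17.7 years

t = ln(2) / ln(1 + 0.04) = 0.6931 / 0.039221 ≈ 17.67.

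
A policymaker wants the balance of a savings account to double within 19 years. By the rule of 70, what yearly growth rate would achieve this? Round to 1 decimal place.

70 / 19 ≈ 3.68, so about 3.7% per year.

approximately 3.7% per year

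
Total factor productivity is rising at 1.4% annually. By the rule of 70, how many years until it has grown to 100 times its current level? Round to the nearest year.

332 years

At 1.4% it doubles every 70/1.4 ≈ 50.00 years.
100× is log₂ 100 ≈ 6.64 doublings, so ≈ 6.64 × 50.00 = 332 years.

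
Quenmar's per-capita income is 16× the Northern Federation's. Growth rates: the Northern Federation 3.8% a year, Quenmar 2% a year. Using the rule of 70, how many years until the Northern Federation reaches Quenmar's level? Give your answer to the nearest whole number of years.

around 156 years

What matters is the difference: 1.8 pp.
Rule of 70 on the gap: the ratio halves every 70/1.8 ≈ 38.89 years.
A 16× gap closes after 4 halvings: 4 × 38.89 ≈ 156 years.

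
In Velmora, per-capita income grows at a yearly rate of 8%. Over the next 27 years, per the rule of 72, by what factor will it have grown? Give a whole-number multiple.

72/8 ≈ 9.00 years per doubling.
27 years fits 3 doublings: 2^3 = 8.

≈ 8 times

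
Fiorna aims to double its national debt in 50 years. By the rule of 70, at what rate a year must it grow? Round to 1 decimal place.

70 / 50 ≈ 1.40, so about 1.4% a year.

≈ 1.4%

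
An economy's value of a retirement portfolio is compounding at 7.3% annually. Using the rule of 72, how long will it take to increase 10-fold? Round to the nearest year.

One doubling takes 72/7.3 = 9.86 years.
10× is log₂ 10 ≈ 3.32 doublings, so ≈ 3.32 × 9.86 = 33 years.

roughly 33 years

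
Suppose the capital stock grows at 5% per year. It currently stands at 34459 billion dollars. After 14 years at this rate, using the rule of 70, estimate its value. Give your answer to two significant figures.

Doubling time ≈ 70/5 = 14.00 years.
14 years is 14/14.00 ≈ 1.00 doublings, a factor of 2^1.00 ≈ 2.00.
34459 × 2.00 ≈ 69000 billion dollars.

about 69000 billion dollars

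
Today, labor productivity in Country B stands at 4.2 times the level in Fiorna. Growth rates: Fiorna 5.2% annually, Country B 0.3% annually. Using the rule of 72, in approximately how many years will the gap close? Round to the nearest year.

roughly 30 years

What matters is the difference: 4.9 pp.
Rule of 72 on the gap: the ratio halves every 72/4.9 ≈ 14.69 years.
A 4.2 times gap takes log₂(4.2) ≈ 2.07 halvings to close: 2.07 × 14.69 ≈ 30 years.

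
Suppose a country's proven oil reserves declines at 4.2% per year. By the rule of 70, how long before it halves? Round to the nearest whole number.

about 17 years

Halving time ≈ 70 / 4.2 = 16.67 → 17 years.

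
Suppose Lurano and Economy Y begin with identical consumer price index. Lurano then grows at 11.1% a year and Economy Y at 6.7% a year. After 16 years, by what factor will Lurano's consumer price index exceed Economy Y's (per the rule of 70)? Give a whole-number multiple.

roughly 2 times

Only the 4.4-point difference matters.
70/4.4 ≈ 15.91 years per doubling of the ratio; 16 years gives 1.01 doublings, so ≈ 2×.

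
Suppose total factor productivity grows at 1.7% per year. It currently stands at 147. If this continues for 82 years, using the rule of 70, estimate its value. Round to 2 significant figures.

about 580

It doubles every 70/1.7 ≈ 41.18 years, so 82 years is 1.99 doublings.
2^1.99 ≈ 3.97; 147 × 3.97 ≈ 580.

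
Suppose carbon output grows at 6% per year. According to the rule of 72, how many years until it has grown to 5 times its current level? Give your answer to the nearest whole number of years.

One doubling takes 72/6 = 12.00 years.
Reaching 5× takes log₂(5) ≈ 2.32 doublings.
2.32 × 12.00 ≈ 28 years.

approximately 28 years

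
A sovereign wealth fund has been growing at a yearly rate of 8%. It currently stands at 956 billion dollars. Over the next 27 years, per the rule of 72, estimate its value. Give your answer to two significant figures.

roughly 7600 billion dollars

Doubling time ≈ 72/8 = 9.00 years.
27 years is 27/9.00 ≈ 3.00 doublings, a factor of 2^3.00 ≈ 8.00.
956 × 8.00 ≈ 7600 billion dollars.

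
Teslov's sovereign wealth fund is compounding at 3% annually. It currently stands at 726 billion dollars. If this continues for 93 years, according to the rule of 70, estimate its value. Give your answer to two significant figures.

Doubling time ≈ 70/3 = 23.33 years.
93 years is 93/23.33 ≈ 3.99 doublings, a factor of 2^3.99 ≈ 15.89.
726 × 15.89 ≈ 12000 billion dollars.

≈ 12000 billion dollars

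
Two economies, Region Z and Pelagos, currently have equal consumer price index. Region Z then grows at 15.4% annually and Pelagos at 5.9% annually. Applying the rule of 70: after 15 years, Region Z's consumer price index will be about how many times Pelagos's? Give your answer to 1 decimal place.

roughly 4.1 times

Only the 9.5-point difference matters.
70/9.5 ≈ 7.37 years per doubling of the ratio; 15 years gives 2.04 doublings, so ≈ 4.1×.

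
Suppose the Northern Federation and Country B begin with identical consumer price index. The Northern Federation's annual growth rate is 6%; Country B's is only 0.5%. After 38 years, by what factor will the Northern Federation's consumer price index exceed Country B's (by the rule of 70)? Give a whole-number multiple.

8 times

Only the 5.5-point difference matters.
70/5.5 ≈ 12.73 years per doubling of the ratio; 38 years gives 2.99 doublings, so ≈ 8×.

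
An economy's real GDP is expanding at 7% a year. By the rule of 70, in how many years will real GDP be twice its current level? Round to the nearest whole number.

Doubling time ≈ 70 / 7 = 10.00 years.

10 years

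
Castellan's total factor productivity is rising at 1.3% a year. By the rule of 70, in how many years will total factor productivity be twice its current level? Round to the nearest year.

≈ 54 years

Doubling time ≈ 70 / 1.3 = 53.85 years.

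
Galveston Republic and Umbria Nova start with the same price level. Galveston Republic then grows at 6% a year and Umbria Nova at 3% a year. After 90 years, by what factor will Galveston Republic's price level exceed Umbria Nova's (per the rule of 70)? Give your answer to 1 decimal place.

Galveston Republic pulls ahead at 3 pp per year, so the ratio doubles every 70/3 ≈ 23.33 years.
In 90 years that's 3.86 doublings: 2^3.86 ≈ 14.5.

≈ 14.5 times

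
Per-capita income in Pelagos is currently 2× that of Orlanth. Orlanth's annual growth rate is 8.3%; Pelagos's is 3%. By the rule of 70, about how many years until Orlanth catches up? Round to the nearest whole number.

The growth-rate gap is 8.3% − 3% = 5.3 percentage points.
So the ratio between them halves every 70/5.3 ≈ 13.21 years.
A 2× gap closes after 1 halving: 1 × 13.21 ≈ 13 years.

roughly 13 years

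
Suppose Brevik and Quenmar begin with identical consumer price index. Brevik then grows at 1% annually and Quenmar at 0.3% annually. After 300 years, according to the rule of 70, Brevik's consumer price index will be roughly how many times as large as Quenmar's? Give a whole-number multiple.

around 8 times

Only the 0.7-point difference matters.
70/0.7 ≈ 100.00 years per doubling of the ratio; 300 years gives 3.00 doublings, so ≈ 8×.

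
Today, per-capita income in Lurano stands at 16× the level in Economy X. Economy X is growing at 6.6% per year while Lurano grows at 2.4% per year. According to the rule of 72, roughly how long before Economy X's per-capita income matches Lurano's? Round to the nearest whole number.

What matters is the difference: 4.2 pp.
Rule of 72 on the gap: the ratio halves every 72/4.2 ≈ 17.14 years.
A 16× gap closes after 4 halvings: 4 × 17.14 ≈ 69 years.

≈ 69 years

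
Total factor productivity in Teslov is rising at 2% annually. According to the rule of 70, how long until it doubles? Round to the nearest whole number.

At 2%, doubling takes about 70/2 = 35.00 years.

approximately 35 years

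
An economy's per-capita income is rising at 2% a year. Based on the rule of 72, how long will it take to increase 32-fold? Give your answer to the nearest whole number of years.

At 2% it doubles every 72/2 ≈ 36.00 years.
32× is 5 doublings, so 5 × 36.00 ≈ 180 years.

about 180 years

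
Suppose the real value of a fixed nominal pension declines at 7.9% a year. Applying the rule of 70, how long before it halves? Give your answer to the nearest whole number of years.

≈ 9 years

Falling at 7.9%, it halves about every 70/7.9 = 8.86 years.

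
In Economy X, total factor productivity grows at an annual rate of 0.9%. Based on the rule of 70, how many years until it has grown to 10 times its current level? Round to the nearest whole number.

At 0.9% it doubles every 70/0.9 ≈ 77.78 years.
10× is log₂ 10 ≈ 3.32 doublings, so ≈ 3.32 × 77.78 = 258 years.

258 years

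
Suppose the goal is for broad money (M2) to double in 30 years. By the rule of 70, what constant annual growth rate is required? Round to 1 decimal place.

about 2.3% a year

70 / 30 ≈ 2.33, so about 2.3% a year.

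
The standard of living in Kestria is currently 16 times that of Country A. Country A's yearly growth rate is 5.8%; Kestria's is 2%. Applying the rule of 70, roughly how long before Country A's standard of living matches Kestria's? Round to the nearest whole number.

The growth-rate gap is 5.8% − 2% = 3.8 percentage points.
So the ratio between them halves every 70/3.8 ≈ 18.42 years.
A 16 times gap closes after 4 halvings: 4 × 18.42 ≈ 74 years.

≈ 74 years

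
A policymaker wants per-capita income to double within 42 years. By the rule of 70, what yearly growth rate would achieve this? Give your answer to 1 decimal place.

approximately 1.7% per year

70 / 42 ≈ 1.67, so about 1.7% per year.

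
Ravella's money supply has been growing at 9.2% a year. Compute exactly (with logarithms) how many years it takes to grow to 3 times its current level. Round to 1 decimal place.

12.5 years

t = ln(3) / ln(1 + 0.092) = 1.0986 / 0.088011 ≈ 12.48.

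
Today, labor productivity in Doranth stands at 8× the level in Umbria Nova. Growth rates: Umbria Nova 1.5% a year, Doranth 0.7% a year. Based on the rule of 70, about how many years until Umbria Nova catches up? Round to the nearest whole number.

≈ 263 years

What matters is the difference: 0.8 pp.
Rule of 70 on the gap: the ratio halves every 70/0.8 ≈ 87.50 years.
An 8× gap closes after 3 halvings: 3 × 87.50 ≈ 263 years.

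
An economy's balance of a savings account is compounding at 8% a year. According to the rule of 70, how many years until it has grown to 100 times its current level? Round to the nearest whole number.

around 58 years

One doubling takes 70/8 = 8.75 years.
Reaching 100× takes log₂(100) ≈ 6.64 doublings.
6.64 × 8.75 ≈ 58 years.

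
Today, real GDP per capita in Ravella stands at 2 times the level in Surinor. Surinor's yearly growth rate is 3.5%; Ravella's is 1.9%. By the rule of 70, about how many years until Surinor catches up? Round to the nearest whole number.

≈ 44 years

What matters is the difference: 1.6 pp.
Rule of 70 on the gap: the ratio halves every 70/1.6 ≈ 43.75 years.
A 2 times gap closes after 1 halving: 1 × 43.75 ≈ 44 years.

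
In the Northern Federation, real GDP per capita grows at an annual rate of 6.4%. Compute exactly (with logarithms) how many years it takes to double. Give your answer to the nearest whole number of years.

11 years

t = ln(2) / ln(1 + 0.064) = 0.6931 / 0.062035 ≈ 11.17.
≈ 11 years.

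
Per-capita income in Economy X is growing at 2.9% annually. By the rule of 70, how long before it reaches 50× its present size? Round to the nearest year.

136 years

One doubling takes 70/2.9 = 24.14 years.
Reaching 50× takes log₂(50) ≈ 5.64 doublings.
5.64 × 24.14 ≈ 136 years.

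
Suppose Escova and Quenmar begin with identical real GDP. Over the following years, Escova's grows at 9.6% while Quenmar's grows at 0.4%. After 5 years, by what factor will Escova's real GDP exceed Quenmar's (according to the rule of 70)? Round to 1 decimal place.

Only the 9.2-point difference matters.
70/9.2 ≈ 7.61 years per doubling of the ratio; 5 years gives 0.66 doublings, so ≈ 1.6×.

about 1.6 times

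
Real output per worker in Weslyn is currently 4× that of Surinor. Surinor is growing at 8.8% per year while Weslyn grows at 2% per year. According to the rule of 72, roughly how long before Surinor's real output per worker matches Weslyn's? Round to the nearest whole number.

roughly 21 years

The growth-rate gap is 8.8% − 2% = 6.8 percentage points.
So the ratio between them halves every 72/6.8 ≈ 10.59 years.
A 4× gap closes after 2 halvings: 2 × 10.59 ≈ 21 years.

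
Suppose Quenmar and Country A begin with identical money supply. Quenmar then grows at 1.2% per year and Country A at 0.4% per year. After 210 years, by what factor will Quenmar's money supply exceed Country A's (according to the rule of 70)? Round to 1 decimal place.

Quenmar pulls ahead at 0.8 pp per year, so the ratio doubles every 70/0.8 ≈ 87.50 years.
In 210 years that's 2.40 doublings: 2^2.40 ≈ 5.3.

around 5.3 times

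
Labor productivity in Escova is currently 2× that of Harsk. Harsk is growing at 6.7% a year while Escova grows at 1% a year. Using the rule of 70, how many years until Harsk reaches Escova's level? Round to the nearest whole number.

The growth-rate gap is 6.7% − 1% = 5.7 percentage points.
So the ratio between them halves every 70/5.7 ≈ 12.28 years.
A 2× gap closes after 1 halving: 1 × 12.28 ≈ 12 years.

about 12 years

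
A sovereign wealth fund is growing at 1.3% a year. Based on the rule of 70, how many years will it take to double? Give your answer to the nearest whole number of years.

70/1.3 ≈ 53.85, so it doubles roughly every 54 years.

54 years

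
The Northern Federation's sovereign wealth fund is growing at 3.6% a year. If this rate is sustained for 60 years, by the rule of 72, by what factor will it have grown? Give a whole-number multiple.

72/3.6 ≈ 20.00 years per doubling.
60 years fits 3 doublings: 2^3 = 8.

roughly 8 times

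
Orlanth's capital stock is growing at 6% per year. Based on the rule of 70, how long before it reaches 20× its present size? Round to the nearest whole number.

around 50 years

Doubling time ≈ 70/6 = 11.67 years.
20× is log₂ 20 ≈ 4.32 doublings, so ≈ 4.32 × 11.67 = 50 years.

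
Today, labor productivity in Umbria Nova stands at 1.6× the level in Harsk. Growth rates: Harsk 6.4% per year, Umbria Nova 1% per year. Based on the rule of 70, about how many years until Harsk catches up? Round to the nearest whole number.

around 9 years

Harsk gains on Umbria Nova at 6.4% − 1% = 5.4 points a year.
At that relative rate the gap halves every 70/5.4 ≈ 12.96 years.
A 1.6× gap takes log₂(1.6) ≈ 0.68 halvings to close: 0.68 × 12.96 ≈ 9 years.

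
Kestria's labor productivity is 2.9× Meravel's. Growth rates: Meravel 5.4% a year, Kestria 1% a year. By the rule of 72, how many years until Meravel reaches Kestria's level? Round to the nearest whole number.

What matters is the difference: 4.4 pp.
Rule of 72 on the gap: the ratio halves every 72/4.4 ≈ 16.36 years.
A 2.9× gap takes log₂(2.9) ≈ 1.54 halvings to close: 1.54 × 16.36 ≈ 25 years.

approximately 25 years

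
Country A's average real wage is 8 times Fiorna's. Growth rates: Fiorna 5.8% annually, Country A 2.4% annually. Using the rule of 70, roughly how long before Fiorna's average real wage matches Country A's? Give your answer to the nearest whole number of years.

around 62 years

What matters is the difference: 3.4 pp.
Rule of 70 on the gap: the ratio halves every 70/3.4 ≈ 20.59 years.
An 8 times gap closes after 3 halvings: 3 × 20.59 ≈ 62 years.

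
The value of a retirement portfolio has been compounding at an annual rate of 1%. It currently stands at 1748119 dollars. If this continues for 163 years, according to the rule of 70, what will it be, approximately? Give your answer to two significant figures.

≈ 8800000 dollars

It doubles every 70/1 ≈ 70.00 years, so 163 years is 2.33 doublings.
2^2.33 ≈ 5.03; 1748119 × 5.03 ≈ 8800000 dollars.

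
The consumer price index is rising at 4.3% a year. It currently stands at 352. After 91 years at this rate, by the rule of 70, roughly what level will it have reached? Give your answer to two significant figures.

around 17000

It doubles every 70/4.3 ≈ 16.28 years, so 91 years is 5.59 doublings.
2^5.59 ≈ 48.17; 352 × 48.17 ≈ 17000.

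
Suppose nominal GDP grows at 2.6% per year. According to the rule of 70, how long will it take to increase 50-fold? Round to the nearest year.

Doubling time ≈ 70/2.6 = 26.92 years.
50× is log₂ 50 ≈ 5.64 doublings, so ≈ 5.64 × 26.92 = 152 years.

≈ 152 years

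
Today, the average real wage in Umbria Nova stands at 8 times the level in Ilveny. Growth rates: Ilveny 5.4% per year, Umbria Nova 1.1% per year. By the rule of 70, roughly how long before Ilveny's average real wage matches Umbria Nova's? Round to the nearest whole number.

≈ 49 years

Ilveny gains on Umbria Nova at 5.4% − 1.1% = 4.3 points a year.
At that relative rate the gap halves every 70/4.3 ≈ 16.28 years.
An 8 times gap closes after 3 halvings: 3 × 16.28 ≈ 49 years.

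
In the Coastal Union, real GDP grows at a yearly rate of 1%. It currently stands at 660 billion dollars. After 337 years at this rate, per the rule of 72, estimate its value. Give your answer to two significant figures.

approximately 17000 billion dollars

Doubling time ≈ 72/1 = 72.00 years.
337 years is 337/72.00 ≈ 4.68 doublings, a factor of 2^4.68 ≈ 25.63.
660 × 25.63 ≈ 17000 billion dollars.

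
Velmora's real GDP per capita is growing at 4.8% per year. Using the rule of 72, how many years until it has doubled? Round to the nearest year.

about 15 years

Doubling time ≈ 72 / 4.8 = 15.00 years.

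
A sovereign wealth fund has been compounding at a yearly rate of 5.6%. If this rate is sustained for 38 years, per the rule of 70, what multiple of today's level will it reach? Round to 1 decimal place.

Doubling time ≈ 70/5.6 = 12.50 years.
38 years / 12.50 ≈ 3.04 doublings → factor 2^3.04 ≈ 8.2.

≈ 8.2 times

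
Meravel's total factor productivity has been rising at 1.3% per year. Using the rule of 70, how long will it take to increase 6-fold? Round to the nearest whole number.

Doubling time ≈ 70/1.3 = 53.85 years.
6× is log₂ 6 ≈ 2.58 doublings, so ≈ 2.58 × 53.85 = 139 years.

≈ 139 years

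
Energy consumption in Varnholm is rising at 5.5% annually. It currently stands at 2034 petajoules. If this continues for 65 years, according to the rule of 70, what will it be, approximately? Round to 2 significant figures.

Doubling time ≈ 70/5.5 = 12.73 years.
65 years is 65/12.73 ≈ 5.11 doublings, a factor of 2^5.11 ≈ 34.54.
2034 × 34.54 ≈ 70000 petajoules.

about 70000 petajoules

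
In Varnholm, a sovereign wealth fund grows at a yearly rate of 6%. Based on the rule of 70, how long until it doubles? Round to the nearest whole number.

70/6 ≈ 11.67, so it doubles roughly every 12 years.

around 12 years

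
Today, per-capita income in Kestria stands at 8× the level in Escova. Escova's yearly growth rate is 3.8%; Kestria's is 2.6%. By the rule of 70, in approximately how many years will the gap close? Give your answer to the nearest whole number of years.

≈ 175 years

The growth-rate gap is 3.8% − 2.6% = 1.2 percentage points.
So the ratio between them halves every 70/1.2 ≈ 58.33 years.
An 8× gap closes after 3 halvings: 3 × 58.33 ≈ 175 years.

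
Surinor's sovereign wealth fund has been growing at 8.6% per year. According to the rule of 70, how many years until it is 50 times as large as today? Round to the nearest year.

One doubling takes 70/8.6 = 8.14 years.
Reaching 50× takes log₂(50) ≈ 5.64 doublings.
5.64 × 8.14 ≈ 46 years.

roughly 46 years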